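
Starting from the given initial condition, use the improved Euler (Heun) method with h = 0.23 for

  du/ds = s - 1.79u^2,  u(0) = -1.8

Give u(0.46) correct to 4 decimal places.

Heun: k1 = f(s_n, u_n); k2 = f(s_n + h, u_n + h·k1); u_{n+1} = u_n + (h/2)·(k1 + k2).
s=0.000000, u=-1.800000:
  k1 = f(0.000000, -1.800000) = -5.799600
  k2 = f(0.230000, -3.133908) = -17.350269
  u ← -1.800000 + (0.23/2)·(-5.799600 + (-17.350269)) = -4.462235
s=0.230000, u=-4.462235:
  k1 = f(0.230000, -4.462235) = -35.411658
  k2 = f(0.460000, -12.606916) = -284.032463
  u ← -4.462235 + (0.23/2)·(-35.411658 + (-284.032463)) = -41.198309
u(0.46) ≈ -41.1983

-41.1983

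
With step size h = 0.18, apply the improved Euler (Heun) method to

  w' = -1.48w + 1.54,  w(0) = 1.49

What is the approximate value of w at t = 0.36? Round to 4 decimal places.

1.3064

Heun: k1 = f(t_n, w_n); k2 = f(t_n + h, w_n + h·k1); w_{n+1} = w_n + (h/2)·(k1 + k2).
t=0.000000, w=1.490000:
  k1 = f(0.000000, 1.490000) = -0.665200
  k2 = f(0.180000, 1.370264) = -0.487991
  w ← 1.490000 + (0.18/2)·(-0.665200 + (-0.487991)) = 1.386213
t=0.180000, w=1.386213:
  k1 = f(0.180000, 1.386213) = -0.511595
  k2 = f(0.360000, 1.294126) = -0.375306
  w ← 1.386213 + (0.18/2)·(-0.511595 + (-0.375306)) = 1.306392
w(0.36) ≈ 1.3064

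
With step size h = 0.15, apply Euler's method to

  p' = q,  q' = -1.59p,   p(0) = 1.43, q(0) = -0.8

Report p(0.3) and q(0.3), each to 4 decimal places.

1.1388, -1.4535

Euler on (p,q): p_{n+1} = p_n + h·p', q_{n+1} = q_n + h·q'.
0.000000: (1.430000, -0.800000); f=(-0.800000, -2.273700) → (1.310000, -1.141055)
0.150000: (1.310000, -1.141055); f=(-1.141055, -2.082900) → (1.138842, -1.453490)
(p(0.3), q(0.3)) ≈ (1.1388, -1.4535)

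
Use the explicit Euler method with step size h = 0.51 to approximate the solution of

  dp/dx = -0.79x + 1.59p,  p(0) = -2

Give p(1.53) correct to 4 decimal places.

-12.6602

Euler: p_{n+1} = p_n + h·f(x_n, p_n).
x=0.000000, p=-2.000000: f=-3.180000 → p ← -2.000000 + 0.51·(-3.180000) = -3.621800
x=0.510000, p=-3.621800: f=-6.161562 → p ← -3.621800 + 0.51·(-6.161562) = -6.764197
x=1.020000, p=-6.764197: f=-11.560873 → p ← -6.764197 + 0.51·(-11.560873) = -12.660242
p(1.53) ≈ -12.6602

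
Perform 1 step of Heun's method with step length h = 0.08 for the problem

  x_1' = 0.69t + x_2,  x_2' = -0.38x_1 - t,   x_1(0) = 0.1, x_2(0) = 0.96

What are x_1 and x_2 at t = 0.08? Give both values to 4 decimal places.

Heun on (x_1,x_2): k1 = f(t_n, state_n); k2 = f(t_n + h, state_n + h·k1); state_{n+1} = state_n + (h/2)·(k1 + k2).
0.000000: (0.100000, 0.960000)
  k1 = (0.960000, -0.038000)
  predictor → (0.176800, 0.956960)
  k2 = (1.012160, -0.147184)
  → (0.178886, 0.952593)
(x_1(0.08), x_2(0.08)) ≈ (0.1789, 0.9526)

0.1789, 0.9526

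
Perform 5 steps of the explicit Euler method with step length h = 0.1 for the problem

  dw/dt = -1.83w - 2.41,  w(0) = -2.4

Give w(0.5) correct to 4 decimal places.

Euler: w_{n+1} = w_n + h·f(t_n, w_n).
t=0.000000, w=-2.400000: f=1.982000 → w ← -2.400000 + 0.1·1.982000 = -2.201800
t=0.100000, w=-2.201800: f=1.619294 → w ← -2.201800 + 0.1·1.619294 = -2.039871
t=0.200000, w=-2.039871: f=1.322963 → w ← -2.039871 + 0.1·1.322963 = -1.907574
t=0.300000, w=-1.907574: f=1.080861 → w ← -1.907574 + 0.1·1.080861 = -1.799488
t=0.400000, w=-1.799488: f=0.883063 → w ← -1.799488 + 0.1·0.883063 = -1.711182
w(0.5) ≈ -1.7112

-1.7112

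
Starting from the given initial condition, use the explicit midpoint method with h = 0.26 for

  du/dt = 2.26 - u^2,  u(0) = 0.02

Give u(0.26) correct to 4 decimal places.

Midpoint: k1 = f(t_n, u_n); k2 = f(t_n + h/2, u_n + (h/2)·k1); u_{n+1} = u_n + h·k2.
t=0.000000, u=0.020000:
  k1 = f(0.000000, 0.020000) = 2.259600
  k2 = f(0.130000, 0.313748) = 2.161562
  u ← 0.020000 + 0.26·2.161562 = 0.582006
u(0.26) ≈ 0.5820

0.5820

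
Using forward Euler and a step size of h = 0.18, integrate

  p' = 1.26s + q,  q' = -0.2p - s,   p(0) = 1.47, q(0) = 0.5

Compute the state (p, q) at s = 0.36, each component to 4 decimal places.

1.6813, 0.3585

Euler on (p,q): p_{n+1} = p_n + h·p', q_{n+1} = q_n + h·q'.
0.000000: (1.470000, 0.500000); f=(0.500000, -0.294000) → (1.560000, 0.447080)
0.180000: (1.560000, 0.447080); f=(0.673880, -0.492000) → (1.681298, 0.358520)
(p(0.36), q(0.36)) ≈ (1.6813, 0.3585)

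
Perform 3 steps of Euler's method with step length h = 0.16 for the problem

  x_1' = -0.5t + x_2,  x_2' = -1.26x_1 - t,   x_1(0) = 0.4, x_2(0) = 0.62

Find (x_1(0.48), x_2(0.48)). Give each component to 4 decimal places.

Euler on (x_1,x_2): x_1_{n+1} = x_1_n + h·x_1', x_2_{n+1} = x_2_n + h·x_2'.
0.000000: (0.400000, 0.620000); f=(0.620000, -0.504000) → (0.499200, 0.539360)
0.160000: (0.499200, 0.539360); f=(0.459360, -0.788992) → (0.572698, 0.413121)
0.320000: (0.572698, 0.413121); f=(0.253121, -1.041599) → (0.613197, 0.246465)
(x_1(0.48), x_2(0.48)) ≈ (0.6132, 0.2465)

0.6132, 0.2465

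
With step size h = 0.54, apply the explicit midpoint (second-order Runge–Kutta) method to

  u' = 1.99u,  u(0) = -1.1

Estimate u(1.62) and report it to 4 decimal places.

Midpoint: k1 = f(t_n, u_n); k2 = f(t_n + h/2, u_n + (h/2)·k1); u_{n+1} = u_n + h·k2.
t=0.000000, u=-1.100000:
  k1 = f(0.000000, -1.100000) = -2.189000
  k2 = f(0.270000, -1.691030) = -3.365150
  u ← -1.100000 + 0.54·(-3.365150) = -2.917181
t=0.540000, u=-2.917181:
  k1 = f(0.540000, -2.917181) = -5.805190
  k2 = f(0.810000, -4.484582) = -8.924318
  u ← -2.917181 + 0.54·(-8.924318) = -7.736313
t=1.080000, u=-7.736313:
  k1 = f(1.080000, -7.736313) = -15.395262
  k2 = f(1.350000, -11.893034) = -23.667137
  u ← -7.736313 + 0.54·(-23.667137) = -20.516567
u(1.62) ≈ -20.5166

-20.5166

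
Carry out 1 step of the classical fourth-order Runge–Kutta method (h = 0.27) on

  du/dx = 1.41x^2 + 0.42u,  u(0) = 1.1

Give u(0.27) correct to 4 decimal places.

1.2416

RK4: k1 = f(x_n, u_n); k2 = f(x_n + h/2, u_n + (h/2)·k1); k3 = f(x_n + h/2, u_n + (h/2)·k2); k4 = f(x_n + h, u_n + h·k3); u_{n+1} = u_n + (h/6)·(k1 + 2k2 + 2k3 + k4).
x=0.000000, u=1.100000:
  k1 = f(0.000000, 1.100000) = 0.462000
  k2 = f(0.135000, 1.162370) = 0.513893
  k3 = f(0.135000, 1.169376) = 0.516835
  k4 = f(0.270000, 1.239545) = 0.623398
  u ← 1.100000 + (0.27/6)·(k1 + 2k2 + 2k3 + k4) = 1.241608
u(0.27) ≈ 1.2416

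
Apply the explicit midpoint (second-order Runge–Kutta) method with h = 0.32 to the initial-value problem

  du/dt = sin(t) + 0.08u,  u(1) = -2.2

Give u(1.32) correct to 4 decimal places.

-1.9602

Midpoint: k1 = f(t_n, u_n); k2 = f(t_n + h/2, u_n + (h/2)·k1); u_{n+1} = u_n + h·k2.
t=1.000000, u=-2.200000:
  k1 = f(1.000000, -2.200000) = 0.665471
  k2 = f(1.160000, -2.093525) = 0.749321
  u ← -2.200000 + 0.32·0.749321 = -1.960217
u(1.32) ≈ -1.9602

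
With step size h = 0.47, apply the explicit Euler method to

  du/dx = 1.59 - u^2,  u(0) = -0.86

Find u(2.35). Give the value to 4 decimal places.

Euler: u_{n+1} = u_n + h·f(x_n, u_n).
x=0.000000, u=-0.860000: f=0.850400 → u ← -0.860000 + 0.47·0.850400 = -0.460312
x=0.470000, u=-0.460312: f=1.378113 → u ← -0.460312 + 0.47·1.378113 = 0.187401
x=0.940000, u=0.187401: f=1.554881 → u ← 0.187401 + 0.47·1.554881 = 0.918195
x=1.410000, u=0.918195: f=0.746918 → u ← 0.918195 + 0.47·0.746918 = 1.269246
x=1.880000, u=1.269246: f=-0.020987 → u ← 1.269246 + 0.47·(-0.020987) = 1.259383
u(2.35) ≈ 1.2594

1.2594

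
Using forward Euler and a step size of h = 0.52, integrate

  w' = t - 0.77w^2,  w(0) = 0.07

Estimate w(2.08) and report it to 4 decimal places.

1.3660

Euler: w_{n+1} = w_n + h·f(t_n, w_n).
t=0.000000, w=0.070000: f=-0.003773 → w ← 0.070000 + 0.52·(-0.003773) = 0.068038
t=0.520000, w=0.068038: f=0.516436 → w ← 0.068038 + 0.52·0.516436 = 0.336585
t=1.040000, w=0.336585: f=0.952767 → w ← 0.336585 + 0.52·0.952767 = 0.832024
t=1.560000, w=0.832024: f=1.026957 → w ← 0.832024 + 0.52·1.026957 = 1.366041
w(2.08) ≈ 1.3660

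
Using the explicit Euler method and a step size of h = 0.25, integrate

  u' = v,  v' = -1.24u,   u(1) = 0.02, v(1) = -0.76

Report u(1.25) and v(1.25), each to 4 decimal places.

Euler on (u,v): u_{n+1} = u_n + h·u', v_{n+1} = v_n + h·v'.
1.000000: (0.020000, -0.760000); f=(-0.760000, -0.024800) → (-0.170000, -0.766200)
(u(1.25), v(1.25)) ≈ (-0.1700, -0.7662)

-0.1700, -0.7662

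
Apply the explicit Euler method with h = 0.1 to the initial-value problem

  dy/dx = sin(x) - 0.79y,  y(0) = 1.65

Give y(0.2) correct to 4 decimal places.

Euler: y_{n+1} = y_n + h·f(x_n, y_n).
x=0.000000, y=1.650000: f=-1.303500 → y ← 1.650000 + 0.1·(-1.303500) = 1.519650
x=0.100000, y=1.519650: f=-1.100690 → y ← 1.519650 + 0.1·(-1.100690) = 1.409581
y(0.2) ≈ 1.4096

1.4096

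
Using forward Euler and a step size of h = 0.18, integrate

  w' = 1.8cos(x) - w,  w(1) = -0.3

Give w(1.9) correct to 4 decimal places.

Euler: w_{n+1} = w_n + h·f(x_n, w_n).
x=1.000000, w=-0.300000: f=1.272544 → w ← -0.300000 + 0.18·1.272544 = -0.070942
x=1.180000, w=-0.070942: f=0.756607 → w ← -0.070942 + 0.18·0.756607 = 0.065247
x=1.360000, w=0.065247: f=0.311382 → w ← 0.065247 + 0.18·0.311382 = 0.121296
x=1.540000, w=0.121296: f=-0.065871 → w ← 0.121296 + 0.18·(-0.065871) = 0.109439
x=1.720000, w=0.109439: f=-0.377010 → w ← 0.109439 + 0.18·(-0.377010) = 0.041577
w(1.9) ≈ 0.0416

0.0416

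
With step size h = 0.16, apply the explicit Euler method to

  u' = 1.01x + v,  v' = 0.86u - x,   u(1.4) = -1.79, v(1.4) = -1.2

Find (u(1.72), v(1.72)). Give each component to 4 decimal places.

Euler on (u,v): u_{n+1} = u_n + h·u', v_{n+1} = v_n + h·v'.
1.400000: (-1.790000, -1.200000); f=(0.214000, -2.939400) → (-1.755760, -1.670304)
1.560000: (-1.755760, -1.670304); f=(-0.094704, -3.069954) → (-1.770913, -2.161497)
(u(1.72), v(1.72)) ≈ (-1.7709, -2.1615)

-1.7709, -2.1615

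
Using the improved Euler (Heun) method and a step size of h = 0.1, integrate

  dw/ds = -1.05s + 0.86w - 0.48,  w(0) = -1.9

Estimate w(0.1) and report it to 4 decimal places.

-2.1257

Heun: k1 = f(s_n, w_n); k2 = f(s_n + h, w_n + h·k1); w_{n+1} = w_n + (h/2)·(k1 + k2).
s=0.000000, w=-1.900000:
  k1 = f(0.000000, -1.900000) = -2.114000
  k2 = f(0.100000, -2.111400) = -2.400804
  w ← -1.900000 + (0.1/2)·(-2.114000 + (-2.400804)) = -2.125740
w(0.1) ≈ -2.1257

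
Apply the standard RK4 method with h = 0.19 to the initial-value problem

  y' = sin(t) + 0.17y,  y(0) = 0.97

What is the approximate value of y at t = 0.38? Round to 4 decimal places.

RK4: k1 = f(t_n, y_n); k2 = f(t_n + h/2, y_n + (h/2)·k1); k3 = f(t_n + h/2, y_n + (h/2)·k2); k4 = f(t_n + h, y_n + h·k3); y_{n+1} = y_n + (h/6)·(k1 + 2k2 + 2k3 + k4).
t=0.000000, y=0.970000:
  k1 = f(0.000000, 0.970000) = 0.164900
  k2 = f(0.095000, 0.985665) = 0.262420
  k3 = f(0.095000, 0.994930) = 0.263995
  k4 = f(0.190000, 1.020159) = 0.362286
  y ← 0.970000 + (0.19/6)·(k1 + 2k2 + 2k3 + k4) = 1.020034
t=0.190000, y=1.020034:
  k1 = f(0.190000, 1.020034) = 0.362265
  k2 = f(0.285000, 1.054449) = 0.460414
  k3 = f(0.285000, 1.063773) = 0.461999
  k4 = f(0.380000, 1.107814) = 0.559249
  y ← 1.020034 + (0.19/6)·(k1 + 2k2 + 2k3 + k4) = 1.107635
y(0.38) ≈ 1.1076

1.1076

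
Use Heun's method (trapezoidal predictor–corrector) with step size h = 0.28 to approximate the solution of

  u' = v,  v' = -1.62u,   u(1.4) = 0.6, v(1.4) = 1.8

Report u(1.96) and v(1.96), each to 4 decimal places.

Heun on (u,v): k1 = f(x_n, state_n); k2 = f(x_n + h, state_n + h·k1); state_{n+1} = state_n + (h/2)·(k1 + k2).
1.400000: (0.600000, 1.800000)
  k1 = (1.800000, -0.972000)
  predictor → (1.104000, 1.527840)
  k2 = (1.527840, -1.788480)
  → (1.065898, 1.413533)
1.680000: (1.065898, 1.413533)
  k1 = (1.413533, -1.726754)
  predictor → (1.461687, 0.930042)
  k2 = (0.930042, -2.367933)
  → (1.393998, 0.840277)
(u(1.96), v(1.96)) ≈ (1.3940, 0.8403)

1.3940, 0.8403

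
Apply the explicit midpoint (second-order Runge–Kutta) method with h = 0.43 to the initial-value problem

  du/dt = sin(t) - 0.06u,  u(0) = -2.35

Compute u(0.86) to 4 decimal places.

-1.8862

Midpoint: k1 = f(t_n, u_n); k2 = f(t_n + h/2, u_n + (h/2)·k1); u_{n+1} = u_n + h·k2.
t=0.000000, u=-2.350000:
  k1 = f(0.000000, -2.350000) = 0.141000
  k2 = f(0.215000, -2.319685) = 0.352529
  u ← -2.350000 + 0.43·0.352529 = -2.198413
t=0.430000, u=-2.198413:
  k1 = f(0.430000, -2.198413) = 0.548776
  k2 = f(0.645000, -2.080426) = 0.726024
  u ← -2.198413 + 0.43·0.726024 = -1.886222
u(0.86) ≈ -1.8862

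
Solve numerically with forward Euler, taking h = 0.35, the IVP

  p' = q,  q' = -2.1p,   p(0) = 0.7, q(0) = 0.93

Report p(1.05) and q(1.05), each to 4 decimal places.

1.0525, -1.1989

Euler on (p,q): p_{n+1} = p_n + h·p', q_{n+1} = q_n + h·q'.
0.000000: (0.700000, 0.930000); f=(0.930000, -1.470000) → (1.025500, 0.415500)
0.350000: (1.025500, 0.415500); f=(0.415500, -2.153550) → (1.170925, -0.338242)
0.700000: (1.170925, -0.338242); f=(-0.338242, -2.458943) → (1.052540, -1.198872)
(p(1.05), q(1.05)) ≈ (1.0525, -1.1989)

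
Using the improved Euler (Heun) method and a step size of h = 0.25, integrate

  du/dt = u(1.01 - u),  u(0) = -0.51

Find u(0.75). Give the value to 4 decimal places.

Heun: k1 = f(t_n, u_n); k2 = f(t_n + h, u_n + h·k1); u_{n+1} = u_n + (h/2)·(k1 + k2).
t=0.000000, u=-0.510000:
  k1 = f(0.000000, -0.510000) = -0.775200
  k2 = f(0.250000, -0.703800) = -1.206172
  u ← -0.510000 + (0.25/2)·(-0.775200 + (-1.206172)) = -0.757672
t=0.250000, u=-0.757672:
  k1 = f(0.250000, -0.757672) = -1.339314
  k2 = f(0.500000, -1.092500) = -2.296982
  u ← -0.757672 + (0.25/2)·(-1.339314 + (-2.296982)) = -1.212209
t=0.500000, u=-1.212209:
  k1 = f(0.500000, -1.212209) = -2.693780
  k2 = f(0.750000, -1.885654) = -5.460200
  u ← -1.212209 + (0.25/2)·(-2.693780 + (-5.460200)) = -2.231456
u(0.75) ≈ -2.2315

-2.2315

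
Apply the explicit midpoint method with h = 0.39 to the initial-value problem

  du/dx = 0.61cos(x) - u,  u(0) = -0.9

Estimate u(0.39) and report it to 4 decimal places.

-0.4304

Midpoint: k1 = f(x_n, u_n); k2 = f(x_n + h/2, u_n + (h/2)·k1); u_{n+1} = u_n + h·k2.
x=0.000000, u=-0.900000:
  k1 = f(0.000000, -0.900000) = 1.510000
  k2 = f(0.195000, -0.605550) = 1.203989
  u ← -0.900000 + 0.39·1.203989 = -0.430444
u(0.39) ≈ -0.4304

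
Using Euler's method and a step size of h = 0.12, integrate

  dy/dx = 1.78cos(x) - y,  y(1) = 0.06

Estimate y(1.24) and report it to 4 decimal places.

0.2411

Euler: y_{n+1} = y_n + h·f(x_n, y_n).
x=1.000000, y=0.060000: f=0.901738 → y ← 0.060000 + 0.12·0.901738 = 0.168209
x=1.120000, y=0.168209: f=0.607306 → y ← 0.168209 + 0.12·0.607306 = 0.241085
y(1.24) ≈ 0.2411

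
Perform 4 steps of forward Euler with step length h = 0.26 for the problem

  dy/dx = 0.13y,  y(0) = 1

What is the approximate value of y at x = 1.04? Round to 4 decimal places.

Euler: y_{n+1} = y_n + h·f(x_n, y_n).
x=0.000000, y=1.000000: f=0.130000 → y ← 1.000000 + 0.26·0.130000 = 1.033800
x=0.260000, y=1.033800: f=0.134394 → y ← 1.033800 + 0.26·0.134394 = 1.068742
x=0.520000, y=1.068742: f=0.138937 → y ← 1.068742 + 0.26·0.138937 = 1.104866
x=0.780000, y=1.104866: f=0.143633 → y ← 1.104866 + 0.26·0.143633 = 1.142210
y(1.04) ≈ 1.1422

1.1422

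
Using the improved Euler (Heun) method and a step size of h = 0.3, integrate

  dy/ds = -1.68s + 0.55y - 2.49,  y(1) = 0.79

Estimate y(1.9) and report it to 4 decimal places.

-4.3280

Heun: k1 = f(s_n, y_n); k2 = f(s_n + h, y_n + h·k1); y_{n+1} = y_n + (h/2)·(k1 + k2).
s=1.000000, y=0.790000:
  k1 = f(1.000000, 0.790000) = -3.735500
  k2 = f(1.300000, -0.330650) = -4.855858
  y ← 0.790000 + (0.3/2)·(-3.735500 + (-4.855858)) = -0.498704
s=1.300000, y=-0.498704:
  k1 = f(1.300000, -0.498704) = -4.948287
  k2 = f(1.600000, -1.983190) = -6.268754
  y ← -0.498704 + (0.3/2)·(-4.948287 + (-6.268754)) = -2.181260
s=1.600000, y=-2.181260:
  k1 = f(1.600000, -2.181260) = -6.377693
  k2 = f(1.900000, -4.094568) = -7.934012
  y ← -2.181260 + (0.3/2)·(-6.377693 + (-7.934012)) = -4.328016
y(1.9) ≈ -4.3280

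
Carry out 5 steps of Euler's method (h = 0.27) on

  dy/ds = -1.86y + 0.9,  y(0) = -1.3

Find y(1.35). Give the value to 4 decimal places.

Euler: y_{n+1} = y_n + h·f(s_n, y_n).
s=0.000000, y=-1.300000: f=3.318000 → y ← -1.300000 + 0.27·3.318000 = -0.404140
s=0.270000, y=-0.404140: f=1.651700 → y ← -0.404140 + 0.27·1.651700 = 0.041819
s=0.540000, y=0.041819: f=0.822216 → y ← 0.041819 + 0.27·0.822216 = 0.263818
s=0.810000, y=0.263818: f=0.409299 → y ← 0.263818 + 0.27·0.409299 = 0.374328
s=1.080000, y=0.374328: f=0.203749 → y ← 0.374328 + 0.27·0.203749 = 0.429341
y(1.35) ≈ 0.4293

0.4293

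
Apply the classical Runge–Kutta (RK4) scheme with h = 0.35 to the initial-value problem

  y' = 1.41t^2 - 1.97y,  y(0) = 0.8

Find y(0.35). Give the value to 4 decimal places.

RK4: k1 = f(t_n, y_n); k2 = f(t_n + h/2, y_n + (h/2)·k1); k3 = f(t_n + h/2, y_n + (h/2)·k2); k4 = f(t_n + h, y_n + h·k3); y_{n+1} = y_n + (h/6)·(k1 + 2k2 + 2k3 + k4).
t=0.000000, y=0.800000:
  k1 = f(0.000000, 0.800000) = -1.576000
  k2 = f(0.175000, 0.524200) = -0.989493
  k3 = f(0.175000, 0.626839) = -1.191691
  k4 = f(0.350000, 0.382908) = -0.581604
  y ← 0.800000 + (0.35/6)·(k1 + 2k2 + 2k3 + k4) = 0.419668
y(0.35) ≈ 0.4197

0.4197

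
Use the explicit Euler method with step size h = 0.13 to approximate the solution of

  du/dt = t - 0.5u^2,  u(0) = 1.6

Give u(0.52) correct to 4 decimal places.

1.1891

Euler: u_{n+1} = u_n + h·f(t_n, u_n).
t=0.000000, u=1.600000: f=-1.280000 → u ← 1.600000 + 0.13·(-1.280000) = 1.433600
t=0.130000, u=1.433600: f=-0.897604 → u ← 1.433600 + 0.13·(-0.897604) = 1.316911
t=0.260000, u=1.316911: f=-0.607128 → u ← 1.316911 + 0.13·(-0.607128) = 1.237985
t=0.390000, u=1.237985: f=-0.376303 → u ← 1.237985 + 0.13·(-0.376303) = 1.189065
u(0.52) ≈ 1.1891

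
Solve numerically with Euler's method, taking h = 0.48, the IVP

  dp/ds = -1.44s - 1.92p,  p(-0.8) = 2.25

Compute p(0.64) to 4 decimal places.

Euler: p_{n+1} = p_n + h·f(s_n, p_n).
s=-0.800000, p=2.250000: f=-3.168000 → p ← 2.250000 + 0.48·(-3.168000) = 0.729360
s=-0.320000, p=0.729360: f=-0.939571 → p ← 0.729360 + 0.48·(-0.939571) = 0.278366
s=0.160000, p=0.278366: f=-0.764862 → p ← 0.278366 + 0.48·(-0.764862) = -0.088768
p(0.64) ≈ -0.0888

-0.0888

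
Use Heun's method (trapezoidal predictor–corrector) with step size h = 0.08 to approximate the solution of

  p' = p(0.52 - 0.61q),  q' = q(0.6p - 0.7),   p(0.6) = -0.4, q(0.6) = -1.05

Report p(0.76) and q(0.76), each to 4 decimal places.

-0.4779, -0.9002

Heun on (p,q): k1 = f(s_n, state_n); k2 = f(s_n + h, state_n + h·k1); state_{n+1} = state_n + (h/2)·(k1 + k2).
0.600000: (-0.400000, -1.050000)
  k1 = (-0.464200, 0.987000)
  predictor → (-0.437136, -0.971040)
  k2 = (-0.486241, 0.934414)
  → (-0.438018, -0.973143)
0.680000: (-0.438018, -0.973143)
  k1 = (-0.487784, 0.936953)
  predictor → (-0.477040, -0.898187)
  k2 = (-0.509429, 0.885814)
  → (-0.477906, -0.900233)
(p(0.76), q(0.76)) ≈ (-0.4779, -0.9002)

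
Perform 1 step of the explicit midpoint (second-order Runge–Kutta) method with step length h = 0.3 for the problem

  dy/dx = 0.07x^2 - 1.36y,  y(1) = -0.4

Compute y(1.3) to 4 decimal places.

-0.2466

Midpoint: k1 = f(x_n, y_n); k2 = f(x_n + h/2, y_n + (h/2)·k1); y_{n+1} = y_n + h·k2.
x=1.000000, y=-0.400000:
  k1 = f(1.000000, -0.400000) = 0.614000
  k2 = f(1.150000, -0.307900) = 0.511319
  y ← -0.400000 + 0.3·0.511319 = -0.246604
y(1.3) ≈ -0.2466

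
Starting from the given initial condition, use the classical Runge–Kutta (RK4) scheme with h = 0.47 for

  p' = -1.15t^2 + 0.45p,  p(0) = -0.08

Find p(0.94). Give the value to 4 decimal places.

RK4: k1 = f(t_n, p_n); k2 = f(t_n + h/2, p_n + (h/2)·k1); k3 = f(t_n + h/2, p_n + (h/2)·k2); k4 = f(t_n + h, p_n + h·k3); p_{n+1} = p_n + (h/6)·(k1 + 2k2 + 2k3 + k4).
t=0.000000, p=-0.080000:
  k1 = f(0.000000, -0.080000) = -0.036000
  k2 = f(0.235000, -0.088460) = -0.103316
  k3 = f(0.235000, -0.104279) = -0.110434
  k4 = f(0.470000, -0.131904) = -0.313392
  p ← -0.080000 + (0.47/6)·(k1 + 2k2 + 2k3 + k4) = -0.140857
t=0.470000, p=-0.140857:
  k1 = f(0.470000, -0.140857) = -0.317420
  k2 = f(0.705000, -0.215450) = -0.668531
  k3 = f(0.705000, -0.297961) = -0.705661
  k4 = f(0.940000, -0.472517) = -1.228773
  p ← -0.140857 + (0.47/6)·(k1 + 2k2 + 2k3 + k4) = -0.477265
p(0.94) ≈ -0.4773

-0.4773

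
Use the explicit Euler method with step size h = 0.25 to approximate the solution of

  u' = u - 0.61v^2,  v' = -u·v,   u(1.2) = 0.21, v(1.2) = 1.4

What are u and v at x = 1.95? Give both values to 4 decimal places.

Euler on (u,v): u_{n+1} = u_n + h·u', v_{n+1} = v_n + h·v'.
1.200000: (0.210000, 1.400000); f=(-0.985600, -0.294000) → (-0.036400, 1.326500)
1.450000: (-0.036400, 1.326500); f=(-1.109757, 0.048285) → (-0.313839, 1.338571)
1.700000: (-0.313839, 1.338571); f=(-1.406821, 0.420096) → (-0.665545, 1.443595)
(u(1.95), v(1.95)) ≈ (-0.6655, 1.4436)

-0.6655, 1.4436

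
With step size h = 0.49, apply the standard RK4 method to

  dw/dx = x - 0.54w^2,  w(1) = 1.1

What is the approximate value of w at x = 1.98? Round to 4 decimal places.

1.6066

RK4: k1 = f(x_n, w_n); k2 = f(x_n + h/2, w_n + (h/2)·k1); k3 = f(x_n + h/2, w_n + (h/2)·k2); k4 = f(x_n + h, w_n + h·k3); w_{n+1} = w_n + (h/6)·(k1 + 2k2 + 2k3 + k4).
x=1.000000, w=1.100000:
  k1 = f(1.000000, 1.100000) = 0.346600
  k2 = f(1.245000, 1.184917) = 0.486825
  k3 = f(1.245000, 1.219272) = 0.442223
  k4 = f(1.490000, 1.316689) = 0.553818
  w ← 1.100000 + (0.49/6)·(k1 + 2k2 + 2k3 + k4) = 1.325279
x=1.490000, w=1.325279:
  k1 = f(1.490000, 1.325279) = 0.541564
  k2 = f(1.735000, 1.457962) = 0.587148
  k3 = f(1.735000, 1.469130) = 0.569495
  k4 = f(1.980000, 1.604331) = 0.590106
  w ← 1.325279 + (0.49/6)·(k1 + 2k2 + 2k3 + k4) = 1.606617
w(1.98) ≈ 1.6066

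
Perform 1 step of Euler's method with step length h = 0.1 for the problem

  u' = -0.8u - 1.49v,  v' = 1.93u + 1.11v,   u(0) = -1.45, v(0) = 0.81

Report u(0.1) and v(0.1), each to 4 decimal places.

-1.4547, 0.6201

Euler on (u,v): u_{n+1} = u_n + h·u', v_{n+1} = v_n + h·v'.
0.000000: (-1.450000, 0.810000); f=(-0.046900, -1.899400) → (-1.454690, 0.620060)
(u(0.1), v(0.1)) ≈ (-1.4547, 0.6201)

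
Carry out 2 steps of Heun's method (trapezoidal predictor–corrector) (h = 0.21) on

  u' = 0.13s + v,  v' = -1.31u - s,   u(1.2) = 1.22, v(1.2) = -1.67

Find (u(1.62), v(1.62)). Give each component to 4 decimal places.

0.3596, -2.7268

Heun on (u,v): k1 = f(s_n, state_n); k2 = f(s_n + h, state_n + h·k1); state_{n+1} = state_n + (h/2)·(k1 + k2).
1.200000: (1.220000, -1.670000)
  k1 = (-1.514000, -2.798200)
  predictor → (0.902060, -2.257622)
  k2 = (-2.074322, -2.591699)
  → (0.843226, -2.235939)
1.410000: (0.843226, -2.235939)
  k1 = (-2.052639, -2.514626)
  predictor → (0.412172, -2.764011)
  k2 = (-2.553411, -2.159945)
  → (0.359591, -2.726769)
(u(1.62), v(1.62)) ≈ (0.3596, -2.7268)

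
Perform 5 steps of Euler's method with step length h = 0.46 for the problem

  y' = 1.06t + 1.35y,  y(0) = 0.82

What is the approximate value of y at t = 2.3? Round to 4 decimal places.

13.2996

Euler: y_{n+1} = y_n + h·f(t_n, y_n).
t=0.000000, y=0.820000: f=1.107000 → y ← 0.820000 + 0.46·1.107000 = 1.329220
t=0.460000, y=1.329220: f=2.282047 → y ← 1.329220 + 0.46·2.282047 = 2.378962
t=0.920000, y=2.378962: f=4.186798 → y ← 2.378962 + 0.46·4.186798 = 4.304889
t=1.380000, y=4.304889: f=7.274400 → y ← 4.304889 + 0.46·7.274400 = 7.651113
t=1.840000, y=7.651113: f=12.279402 → y ← 7.651113 + 0.46·12.279402 = 13.299638
y(2.3) ≈ 13.2996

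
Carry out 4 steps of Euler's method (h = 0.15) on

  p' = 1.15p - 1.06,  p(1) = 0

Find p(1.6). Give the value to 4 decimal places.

Euler: p_{n+1} = p_n + h·f(s_n, p_n).
s=1.000000, p=0.000000: f=-1.060000 → p ← 0.000000 + 0.15·(-1.060000) = -0.159000
s=1.150000, p=-0.159000: f=-1.242850 → p ← -0.159000 + 0.15·(-1.242850) = -0.345427
s=1.300000, p=-0.345427: f=-1.457242 → p ← -0.345427 + 0.15·(-1.457242) = -0.564014
s=1.450000, p=-0.564014: f=-1.708616 → p ← -0.564014 + 0.15·(-1.708616) = -0.820306
p(1.6) ≈ -0.8203

-0.8203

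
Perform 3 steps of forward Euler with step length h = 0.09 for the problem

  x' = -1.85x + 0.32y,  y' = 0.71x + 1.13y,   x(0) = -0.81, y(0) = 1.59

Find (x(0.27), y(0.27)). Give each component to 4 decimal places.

Euler on (x,y): x_{n+1} = x_n + h·x', y_{n+1} = y_n + h·y'.
0.000000: (-0.810000, 1.590000); f=(2.007300, 1.221600) → (-0.629343, 1.699944)
0.090000: (-0.629343, 1.699944); f=(1.708267, 1.474103) → (-0.475599, 1.832613)
0.180000: (-0.475599, 1.832613); f=(1.466294, 1.733178) → (-0.343633, 1.988599)
(x(0.27), y(0.27)) ≈ (-0.3436, 1.9886)

-0.3436, 1.9886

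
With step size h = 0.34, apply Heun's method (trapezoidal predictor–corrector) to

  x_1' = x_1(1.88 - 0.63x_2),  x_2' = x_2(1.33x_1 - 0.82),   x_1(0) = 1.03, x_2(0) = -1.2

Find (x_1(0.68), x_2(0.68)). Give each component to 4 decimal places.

6.8315, -5.4797

Heun on (x_1,x_2): k1 = f(t_n, state_n); k2 = f(t_n + h, state_n + h·k1); state_{n+1} = state_n + (h/2)·(k1 + k2).
0.000000: (1.030000, -1.200000)
  k1 = (2.715080, -0.659880)
  predictor → (1.953127, -1.424359)
  k2 = (5.424511, -2.532025)
  → (2.413730, -1.742624)
0.340000: (2.413730, -1.742624)
  k1 = (7.187734, -4.165327)
  predictor → (4.857560, -3.158835)
  k2 = (18.799078, -17.817582)
  → (6.831489, -5.479718)
(x_1(0.68), x_2(0.68)) ≈ (6.8315, -5.4797)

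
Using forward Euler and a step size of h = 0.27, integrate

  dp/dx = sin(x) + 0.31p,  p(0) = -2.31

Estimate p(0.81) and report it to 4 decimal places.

-2.7231

Euler: p_{n+1} = p_n + h·f(x_n, p_n).
x=0.000000, p=-2.310000: f=-0.716100 → p ← -2.310000 + 0.27·(-0.716100) = -2.503347
x=0.270000, p=-2.503347: f=-0.509306 → p ← -2.503347 + 0.27·(-0.509306) = -2.640860
x=0.540000, p=-2.640860: f=-0.304531 → p ← -2.640860 + 0.27·(-0.304531) = -2.723083
p(0.81) ≈ -2.7231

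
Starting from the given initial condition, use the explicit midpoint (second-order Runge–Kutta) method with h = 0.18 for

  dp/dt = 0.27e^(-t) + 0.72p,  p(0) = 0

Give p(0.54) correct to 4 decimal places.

Midpoint: k1 = f(t_n, p_n); k2 = f(t_n + h/2, p_n + (h/2)·k1); p_{n+1} = p_n + h·k2.
t=0.000000, p=0.000000:
  k1 = f(0.000000, 0.000000) = 0.270000
  k2 = f(0.090000, 0.024300) = 0.264257
  p ← 0.000000 + 0.18·0.264257 = 0.047566
t=0.180000, p=0.047566:
  k1 = f(0.180000, 0.047566) = 0.259771
  k2 = f(0.270000, 0.070946) = 0.257193
  p ← 0.047566 + 0.18·0.257193 = 0.093861
t=0.360000, p=0.093861:
  k1 = f(0.360000, 0.093861) = 0.255953
  k2 = f(0.450000, 0.116897) = 0.256325
  p ← 0.093861 + 0.18·0.256325 = 0.140000
p(0.54) ≈ 0.1400

0.1400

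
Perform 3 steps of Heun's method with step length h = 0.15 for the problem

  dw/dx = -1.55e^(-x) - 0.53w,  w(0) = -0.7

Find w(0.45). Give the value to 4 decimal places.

-1.0463

Heun: k1 = f(x_n, w_n); k2 = f(x_n + h, w_n + h·k1); w_{n+1} = w_n + (h/2)·(k1 + k2).
x=0.000000, w=-0.700000:
  k1 = f(0.000000, -0.700000) = -1.179000
  k2 = f(0.150000, -0.876850) = -0.869367
  w ← -0.700000 + (0.15/2)·(-1.179000 + (-0.869367)) = -0.853628
x=0.150000, w=-0.853628:
  k1 = f(0.150000, -0.853628) = -0.881675
  k2 = f(0.300000, -0.985879) = -0.625753
  w ← -0.853628 + (0.15/2)·(-0.881675 + (-0.625753)) = -0.966685
x=0.300000, w=-0.966685:
  k1 = f(0.300000, -0.966685) = -0.635925
  k2 = f(0.450000, -1.062073) = -0.425425
  w ← -0.966685 + (0.15/2)·(-0.635925 + (-0.425425)) = -1.046286
w(0.45) ≈ -1.0463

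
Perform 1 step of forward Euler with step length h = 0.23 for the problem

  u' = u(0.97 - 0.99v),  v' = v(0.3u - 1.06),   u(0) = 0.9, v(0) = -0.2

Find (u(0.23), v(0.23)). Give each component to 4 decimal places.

Euler on (u,v): u_{n+1} = u_n + h·u', v_{n+1} = v_n + h·v'.
0.000000: (0.900000, -0.200000); f=(1.051200, 0.158000) → (1.141776, -0.163660)
(u(0.23), v(0.23)) ≈ (1.1418, -0.1637)

1.1418, -0.1637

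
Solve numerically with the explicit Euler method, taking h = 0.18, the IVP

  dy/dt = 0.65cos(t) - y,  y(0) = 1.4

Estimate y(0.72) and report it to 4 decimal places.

0.9650

Euler: y_{n+1} = y_n + h·f(t_n, y_n).
t=0.000000, y=1.400000: f=-0.750000 → y ← 1.400000 + 0.18·(-0.750000) = 1.265000
t=0.180000, y=1.265000: f=-0.625502 → y ← 1.265000 + 0.18·(-0.625502) = 1.152410
t=0.360000, y=1.152410: f=-0.544077 → y ← 1.152410 + 0.18·(-0.544077) = 1.054476
t=0.540000, y=1.054476: f=-0.496965 → y ← 1.054476 + 0.18·(-0.496965) = 0.965022
y(0.72) ≈ 0.9650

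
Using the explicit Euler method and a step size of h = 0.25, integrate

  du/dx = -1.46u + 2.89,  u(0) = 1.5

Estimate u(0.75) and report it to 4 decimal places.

Euler: u_{n+1} = u_n + h·f(x_n, u_n).
x=0.000000, u=1.500000: f=0.700000 → u ← 1.500000 + 0.25·0.700000 = 1.675000
x=0.250000, u=1.675000: f=0.444500 → u ← 1.675000 + 0.25·0.444500 = 1.786125
x=0.500000, u=1.786125: f=0.282258 → u ← 1.786125 + 0.25·0.282258 = 1.856689
u(0.75) ≈ 1.8567

1.8567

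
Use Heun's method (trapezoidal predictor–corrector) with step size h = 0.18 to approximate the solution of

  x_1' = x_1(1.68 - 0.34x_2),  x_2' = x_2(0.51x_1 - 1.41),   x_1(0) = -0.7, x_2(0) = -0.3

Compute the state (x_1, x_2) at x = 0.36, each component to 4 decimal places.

Heun on (x_1,x_2): k1 = f(x_n, state_n); k2 = f(x_n + h, state_n + h·k1); state_{n+1} = state_n + (h/2)·(k1 + k2).
0.000000: (-0.700000, -0.300000)
  k1 = (-1.247400, 0.530100)
  predictor → (-0.924532, -0.204582)
  k2 = (-1.617522, 0.384923)
  → (-0.957843, -0.217648)
0.180000: (-0.957843, -0.217648)
  k1 = (-1.680057, 0.413205)
  predictor → (-1.260253, -0.143271)
  k2 = (-2.178615, 0.294097)
  → (-1.305123, -0.153991)
(x_1(0.36), x_2(0.36)) ≈ (-1.3051, -0.1540)

-1.3051, -0.1540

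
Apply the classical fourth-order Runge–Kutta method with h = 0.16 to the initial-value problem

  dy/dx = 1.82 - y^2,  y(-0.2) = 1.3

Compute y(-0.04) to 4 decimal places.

RK4: k1 = f(x_n, y_n); k2 = f(x_n + h/2, y_n + (h/2)·k1); k3 = f(x_n + h/2, y_n + (h/2)·k2); k4 = f(x_n + h, y_n + h·k3); y_{n+1} = y_n + (h/6)·(k1 + 2k2 + 2k3 + k4).
x=-0.200000, y=1.300000:
  k1 = f(-0.200000, 1.300000) = 0.130000
  k2 = f(-0.120000, 1.310400) = 0.102852
  k3 = f(-0.120000, 1.308228) = 0.108539
  k4 = f(-0.040000, 1.317366) = 0.084546
  y ← 1.300000 + (0.16/6)·(k1 + 2k2 + 2k3 + k4) = 1.316995
y(-0.04) ≈ 1.3170

1.3170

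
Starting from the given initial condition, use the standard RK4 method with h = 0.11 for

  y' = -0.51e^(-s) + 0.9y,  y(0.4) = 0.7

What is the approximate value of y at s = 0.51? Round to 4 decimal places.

0.7354

RK4: k1 = f(s_n, y_n); k2 = f(s_n + h/2, y_n + (h/2)·k1); k3 = f(s_n + h/2, y_n + (h/2)·k2); k4 = f(s_n + h, y_n + h·k3); y_{n+1} = y_n + (h/6)·(k1 + 2k2 + 2k3 + k4).
s=0.400000, y=0.700000:
  k1 = f(0.400000, 0.700000) = 0.288137
  k2 = f(0.455000, 0.715848) = 0.320694
  k3 = f(0.455000, 0.717638) = 0.322306
  k4 = f(0.510000, 0.735454) = 0.355656
  y ← 0.700000 + (0.11/6)·(k1 + 2k2 + 2k3 + k4) = 0.735380
y(0.51) ≈ 0.7354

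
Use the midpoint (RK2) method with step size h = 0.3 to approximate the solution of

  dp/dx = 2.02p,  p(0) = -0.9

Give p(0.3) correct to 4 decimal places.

Midpoint: k1 = f(x_n, p_n); k2 = f(x_n + h/2, p_n + (h/2)·k1); p_{n+1} = p_n + h·k2.
x=0.000000, p=-0.900000:
  k1 = f(0.000000, -0.900000) = -1.818000
  k2 = f(0.150000, -1.172700) = -2.368854
  p ← -0.900000 + 0.3·(-2.368854) = -1.610656
p(0.3) ≈ -1.6107

-1.6107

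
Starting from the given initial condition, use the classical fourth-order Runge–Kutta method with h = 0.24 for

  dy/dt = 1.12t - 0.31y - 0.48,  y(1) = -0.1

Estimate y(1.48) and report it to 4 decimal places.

RK4: k1 = f(t_n, y_n); k2 = f(t_n + h/2, y_n + (h/2)·k1); k3 = f(t_n + h/2, y_n + (h/2)·k2); k4 = f(t_n + h, y_n + h·k3); y_{n+1} = y_n + (h/6)·(k1 + 2k2 + 2k3 + k4).
t=1.000000, y=-0.100000:
  k1 = f(1.000000, -0.100000) = 0.671000
  k2 = f(1.120000, -0.019480) = 0.780439
  k3 = f(1.120000, -0.006347) = 0.776368
  k4 = f(1.240000, 0.086328) = 0.882038
  y ← -0.100000 + (0.24/6)·(k1 + 2k2 + 2k3 + k4) = 0.086666
t=1.240000, y=0.086666:
  k1 = f(1.240000, 0.086666) = 0.881934
  k2 = f(1.360000, 0.192498) = 0.983526
  k3 = f(1.360000, 0.204689) = 0.979746
  k4 = f(1.480000, 0.321805) = 1.077840
  y ← 0.086666 + (0.24/6)·(k1 + 2k2 + 2k3 + k4) = 0.322119
y(1.48) ≈ 0.3221

0.3221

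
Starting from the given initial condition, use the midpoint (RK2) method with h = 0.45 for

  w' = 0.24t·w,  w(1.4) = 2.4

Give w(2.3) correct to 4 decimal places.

Midpoint: k1 = f(t_n, w_n); k2 = f(t_n + h/2, w_n + (h/2)·k1); w_{n+1} = w_n + h·k2.
t=1.400000, w=2.400000:
  k1 = f(1.400000, 2.400000) = 0.806400
  k2 = f(1.625000, 2.581440) = 1.006762
  w ← 2.400000 + 0.45·1.006762 = 2.853043
t=1.850000, w=2.853043:
  k1 = f(1.850000, 2.853043) = 1.266751
  k2 = f(2.075000, 3.138062) = 1.562755
  w ← 2.853043 + 0.45·1.562755 = 3.556282
w(2.3) ≈ 3.5563

3.5563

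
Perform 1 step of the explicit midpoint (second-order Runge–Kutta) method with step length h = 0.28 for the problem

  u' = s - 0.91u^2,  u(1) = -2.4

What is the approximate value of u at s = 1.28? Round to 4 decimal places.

Midpoint: k1 = f(s_n, u_n); k2 = f(s_n + h/2, u_n + (h/2)·k1); u_{n+1} = u_n + h·k2.
s=1.000000, u=-2.400000:
  k1 = f(1.000000, -2.400000) = -4.241600
  k2 = f(1.140000, -2.993824) = -7.016314
  u ← -2.400000 + 0.28·(-7.016314) = -4.364568
u(1.28) ≈ -4.3646

-4.3646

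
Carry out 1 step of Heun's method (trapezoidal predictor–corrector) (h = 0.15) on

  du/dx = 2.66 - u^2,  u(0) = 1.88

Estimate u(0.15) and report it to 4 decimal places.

Heun: k1 = f(x_n, u_n); k2 = f(x_n + h, u_n + h·k1); u_{n+1} = u_n + (h/2)·(k1 + k2).
x=0.000000, u=1.880000:
  k1 = f(0.000000, 1.880000) = -0.874400
  k2 = f(0.150000, 1.748840) = -0.398441
  u ← 1.880000 + (0.15/2)·(-0.874400 + (-0.398441)) = 1.784537
u(0.15) ≈ 1.7845

1.7845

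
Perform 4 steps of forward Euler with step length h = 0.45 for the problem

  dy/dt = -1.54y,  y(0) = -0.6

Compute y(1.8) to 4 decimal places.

-0.0053

Euler: y_{n+1} = y_n + h·f(t_n, y_n).
t=0.000000, y=-0.600000: f=0.924000 → y ← -0.600000 + 0.45·0.924000 = -0.184200
t=0.450000, y=-0.184200: f=0.283668 → y ← -0.184200 + 0.45·0.283668 = -0.056549
t=0.900000, y=-0.056549: f=0.087086 → y ← -0.056549 + 0.45·0.087086 = -0.017361
t=1.350000, y=-0.017361: f=0.026735 → y ← -0.017361 + 0.45·0.026735 = -0.005330
y(1.8) ≈ -0.0053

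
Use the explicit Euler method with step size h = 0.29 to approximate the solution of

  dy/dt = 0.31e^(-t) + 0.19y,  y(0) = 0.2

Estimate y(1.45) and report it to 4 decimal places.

0.5759

Euler: y_{n+1} = y_n + h·f(t_n, y_n).
t=0.000000, y=0.200000: f=0.348000 → y ← 0.200000 + 0.29·0.348000 = 0.300920
t=0.290000, y=0.300920: f=0.289137 → y ← 0.300920 + 0.29·0.289137 = 0.384770
t=0.580000, y=0.384770: f=0.246675 → y ← 0.384770 + 0.29·0.246675 = 0.456305
t=0.870000, y=0.456305: f=0.216573 → y ← 0.456305 + 0.29·0.216573 = 0.519111
t=1.160000, y=0.519111: f=0.195812 → y ← 0.519111 + 0.29·0.195812 = 0.575897
y(1.45) ≈ 0.5759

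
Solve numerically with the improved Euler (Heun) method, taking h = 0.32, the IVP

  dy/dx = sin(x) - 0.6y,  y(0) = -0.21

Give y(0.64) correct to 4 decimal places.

0.0344

Heun: k1 = f(x_n, y_n); k2 = f(x_n + h, y_n + h·k1); y_{n+1} = y_n + (h/2)·(k1 + k2).
x=0.000000, y=-0.210000:
  k1 = f(0.000000, -0.210000) = 0.126000
  k2 = f(0.320000, -0.169680) = 0.416375
  y ← -0.210000 + (0.32/2)·(0.126000 + 0.416375) = -0.123220
x=0.320000, y=-0.123220:
  k1 = f(0.320000, -0.123220) = 0.388499
  k2 = f(0.640000, 0.001099) = 0.596536
  y ← -0.123220 + (0.32/2)·(0.388499 + 0.596536) = 0.034385
y(0.64) ≈ 0.0344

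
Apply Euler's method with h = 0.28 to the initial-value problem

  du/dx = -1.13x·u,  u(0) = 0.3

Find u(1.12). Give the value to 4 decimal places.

0.1652

Euler: u_{n+1} = u_n + h·f(x_n, u_n).
x=0.000000, u=0.300000: f=0.000000 → u ← 0.300000 + 0.28·0.000000 = 0.300000
x=0.280000, u=0.300000: f=-0.094920 → u ← 0.300000 + 0.28·(-0.094920) = 0.273422
x=0.560000, u=0.273422: f=-0.173022 → u ← 0.273422 + 0.28·(-0.173022) = 0.224976
x=0.840000, u=0.224976: f=-0.213548 → u ← 0.224976 + 0.28·(-0.213548) = 0.165183
u(1.12) ≈ 0.1652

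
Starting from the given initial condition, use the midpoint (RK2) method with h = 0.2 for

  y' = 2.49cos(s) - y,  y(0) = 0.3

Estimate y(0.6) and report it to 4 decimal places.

Midpoint: k1 = f(s_n, y_n); k2 = f(s_n + h/2, y_n + (h/2)·k1); y_{n+1} = y_n + h·k2.
s=0.000000, y=0.300000:
  k1 = f(0.000000, 0.300000) = 2.190000
  k2 = f(0.100000, 0.519000) = 1.958560
  y ← 0.300000 + 0.2·1.958560 = 0.691712
s=0.200000, y=0.691712:
  k1 = f(0.200000, 0.691712) = 1.748654
  k2 = f(0.300000, 0.866577) = 1.512210
  y ← 0.691712 + 0.2·1.512210 = 0.994154
s=0.400000, y=0.994154:
  k1 = f(0.400000, 0.994154) = 1.299288
  k2 = f(0.500000, 1.124083) = 1.061098
  y ← 0.994154 + 0.2·1.061098 = 1.206374
y(0.6) ≈ 1.2064

1.2064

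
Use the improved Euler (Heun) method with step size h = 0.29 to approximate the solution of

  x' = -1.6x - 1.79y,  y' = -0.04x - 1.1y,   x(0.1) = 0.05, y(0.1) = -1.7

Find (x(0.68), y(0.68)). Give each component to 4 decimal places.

Heun on (x,y): k1 = f(t_n, state_n); k2 = f(t_n + h, state_n + h·k1); state_{n+1} = state_n + (h/2)·(k1 + k2).
0.100000: (0.050000, -1.700000)
  k1 = (2.963000, 1.868000)
  predictor → (0.909270, -1.158280)
  k2 = (0.618489, 1.237737)
  → (0.569316, -1.249668)
0.390000: (0.569316, -1.249668)
  k1 = (1.326000, 1.351862)
  predictor → (0.953856, -0.857628)
  k2 = (0.008985, 0.905237)
  → (0.762889, -0.922389)
(x(0.68), y(0.68)) ≈ (0.7629, -0.9224)

0.7629, -0.9224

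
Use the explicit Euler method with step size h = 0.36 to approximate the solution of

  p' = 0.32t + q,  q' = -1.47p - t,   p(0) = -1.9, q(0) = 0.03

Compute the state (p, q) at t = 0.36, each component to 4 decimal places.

-1.8892, 1.0355

Euler on (p,q): p_{n+1} = p_n + h·p', q_{n+1} = q_n + h·q'.
0.000000: (-1.900000, 0.030000); f=(0.030000, 2.793000) → (-1.889200, 1.035480)
(p(0.36), q(0.36)) ≈ (-1.8892, 1.0355)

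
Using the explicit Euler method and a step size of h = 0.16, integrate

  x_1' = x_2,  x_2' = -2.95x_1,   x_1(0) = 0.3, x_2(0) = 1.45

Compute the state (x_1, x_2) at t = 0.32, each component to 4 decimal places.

Euler on (x_1,x_2): x_1_{n+1} = x_1_n + h·x_1', x_2_{n+1} = x_2_n + h·x_2'.
0.000000: (0.300000, 1.450000); f=(1.450000, -0.885000) → (0.532000, 1.308400)
0.160000: (0.532000, 1.308400); f=(1.308400, -1.569400) → (0.741344, 1.057296)
(x_1(0.32), x_2(0.32)) ≈ (0.7413, 1.0573)

0.7413, 1.0573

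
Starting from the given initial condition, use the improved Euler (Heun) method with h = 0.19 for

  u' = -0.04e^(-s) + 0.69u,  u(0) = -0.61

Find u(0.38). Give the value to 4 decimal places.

-0.8070

Heun: k1 = f(s_n, u_n); k2 = f(s_n + h, u_n + h·k1); u_{n+1} = u_n + (h/2)·(k1 + k2).
s=0.000000, u=-0.610000:
  k1 = f(0.000000, -0.610000) = -0.460900
  k2 = f(0.190000, -0.697571) = -0.514402
  u ← -0.610000 + (0.19/2)·(-0.460900 + (-0.514402)) = -0.702654
s=0.190000, u=-0.702654:
  k1 = f(0.190000, -0.702654) = -0.517909
  k2 = f(0.380000, -0.801057) = -0.580083
  u ← -0.702654 + (0.19/2)·(-0.517909 + (-0.580083)) = -0.806963
u(0.38) ≈ -0.8070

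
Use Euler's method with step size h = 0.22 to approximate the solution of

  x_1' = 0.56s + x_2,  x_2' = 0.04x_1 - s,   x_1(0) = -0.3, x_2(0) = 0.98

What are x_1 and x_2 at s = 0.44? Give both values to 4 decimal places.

0.1577, 0.9282

Euler on (x_1,x_2): x_1_{n+1} = x_1_n + h·x_1', x_2_{n+1} = x_2_n + h·x_2'.
0.000000: (-0.300000, 0.980000); f=(0.980000, -0.012000) → (-0.084400, 0.977360)
0.220000: (-0.084400, 0.977360); f=(1.100560, -0.223376) → (0.157723, 0.928217)
(x_1(0.44), x_2(0.44)) ≈ (0.1577, 0.9282)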